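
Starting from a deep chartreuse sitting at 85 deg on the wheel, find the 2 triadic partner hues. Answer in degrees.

205° and 325°

A triad places three hues 120° apart.
85 + 120 = 205°
85 + 240 = 325°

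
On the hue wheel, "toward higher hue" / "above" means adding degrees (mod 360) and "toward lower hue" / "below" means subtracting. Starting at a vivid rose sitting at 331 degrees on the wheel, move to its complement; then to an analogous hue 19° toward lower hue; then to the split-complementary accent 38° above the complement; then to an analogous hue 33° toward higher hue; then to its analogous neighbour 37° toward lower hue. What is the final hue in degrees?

+180° (complement): 331 + 180 = 511 → 511 − 360 = 151°
−19° (analog 19° ↓): 151 − 19 = 132°
+218° (split-comp 38° ↑): 132 + 218 = 350°
+33° (analog 33° ↑): 350 + 33 = 383 → 383 − 360 = 23°
−37° (analog 37° ↓): 23 − 37 = -14 → -14 + 360 = 346°

346°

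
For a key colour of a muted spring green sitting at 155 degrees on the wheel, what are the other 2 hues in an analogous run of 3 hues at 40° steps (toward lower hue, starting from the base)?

Analogous hues sit every 40° along the wheel.
155 − 40 = 115°
155 − 80 = 75°

115° and 75°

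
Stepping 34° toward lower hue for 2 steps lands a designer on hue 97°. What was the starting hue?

165°

2 steps of 34° (toward lower hue) give a net shift of −68°.
Start = end − shift: 97 + 68 = 165°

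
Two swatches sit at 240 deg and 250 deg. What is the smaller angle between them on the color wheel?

10°

|240 − 250| = 10.
10 ≤ 180, so the shorter arc is 10°.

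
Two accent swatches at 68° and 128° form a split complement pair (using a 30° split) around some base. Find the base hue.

278°

The accents sit 30° either side of the complement, so the complement is their short-arc midpoint on the wheel.
Short-arc midpoint of 68° and 128°: 98°.
Base is 180° from the complement: 98 − 180 = -82 → -82 + 360 = 278°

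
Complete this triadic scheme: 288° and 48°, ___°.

168°

A triad places three hues 120° apart.
The full set through 48° is {48°, 168°, 288°}.
Given {48°, 288°}, the missing hue is 168°.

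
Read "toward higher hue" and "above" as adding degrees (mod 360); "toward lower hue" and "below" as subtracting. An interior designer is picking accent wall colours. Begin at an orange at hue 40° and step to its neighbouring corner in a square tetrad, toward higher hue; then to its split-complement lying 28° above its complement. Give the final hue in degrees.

338°

square ↑ +90°: 40 + 90 = 130°
split-comp 28° ↑ +208°: 130 + 208 = 338°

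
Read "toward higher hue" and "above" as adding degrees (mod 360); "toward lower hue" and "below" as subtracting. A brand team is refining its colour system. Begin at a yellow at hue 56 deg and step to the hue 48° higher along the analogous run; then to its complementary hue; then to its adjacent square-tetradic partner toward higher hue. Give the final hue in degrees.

analog 48° ↑ +48°: 56 + 48 = 104°
complement +180°: 104 + 180 = 284°
square ↑ +90°: 284 + 90 = 374 → 374 − 360 = 14°

14°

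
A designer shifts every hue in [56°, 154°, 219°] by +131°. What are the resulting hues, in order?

56 + 131 = 187°
154 + 131 = 285°
219 + 131 = 350°

187°, 285°, 350°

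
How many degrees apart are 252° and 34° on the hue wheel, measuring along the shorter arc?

|252 − 34| = 218.
The shorter arc is 360 − 218 = 142°.

142°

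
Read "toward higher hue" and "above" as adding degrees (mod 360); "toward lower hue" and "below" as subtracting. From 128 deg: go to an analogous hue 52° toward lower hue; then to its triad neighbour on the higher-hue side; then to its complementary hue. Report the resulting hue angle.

128 − 52 = 76°   (analog 52° ↓)
76 + 120 = 196°   (triadic ↑)
196 + 180 = 376 → 376 − 360 = 16°   (complement)

16°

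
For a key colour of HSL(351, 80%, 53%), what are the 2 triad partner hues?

351 + 120 = 471 → 471 − 360 = 111°
351 + 240 = 591 → 591 − 360 = 231°

111° and 231°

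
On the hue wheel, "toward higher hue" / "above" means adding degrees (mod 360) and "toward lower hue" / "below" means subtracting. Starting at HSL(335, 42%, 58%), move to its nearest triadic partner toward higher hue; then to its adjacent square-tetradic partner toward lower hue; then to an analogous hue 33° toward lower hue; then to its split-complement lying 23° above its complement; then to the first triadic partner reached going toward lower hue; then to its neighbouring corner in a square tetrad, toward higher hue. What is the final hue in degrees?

145°

triadic ↑ +120°: 335 + 120 = 455 → 455 − 360 = 95°
square ↓ −90°: 95 − 90 = 5°
analog 33° ↓ −33°: 5 − 33 = -28 → -28 + 360 = 332°
split-comp 23° ↑ +203°: 332 + 203 = 535 → 535 − 360 = 175°
triadic ↓ −120°: 175 − 120 = 55°
square ↑ +90°: 55 + 90 = 145°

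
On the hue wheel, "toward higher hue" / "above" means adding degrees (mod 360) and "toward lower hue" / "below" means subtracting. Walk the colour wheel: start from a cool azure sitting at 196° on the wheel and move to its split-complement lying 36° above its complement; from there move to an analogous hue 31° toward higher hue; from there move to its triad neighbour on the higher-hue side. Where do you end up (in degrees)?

203°

+216° (split-comp 36° ↑): 196 + 216 = 412 → 412 − 360 = 52°
+31° (analog 31° ↑): 52 + 31 = 83°
+120° (triadic ↑): 83 + 120 = 203°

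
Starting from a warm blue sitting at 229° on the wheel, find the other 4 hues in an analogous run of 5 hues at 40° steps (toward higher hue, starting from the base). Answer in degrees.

229 + 40 = 269°
229 + 80 = 309°
229 + 120 = 349°
229 + 160 = 389 → 389 − 360 = 29°

269°, 309°, 349°, 29°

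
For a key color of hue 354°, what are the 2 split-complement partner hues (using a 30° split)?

Split-complementary hues sit 30° either side of the complement.
Complement of 354°: 354 + 180 = 534 → 534 − 360 = 174°
174 − 30 = 144°
174 + 30 = 204°

144° and 204°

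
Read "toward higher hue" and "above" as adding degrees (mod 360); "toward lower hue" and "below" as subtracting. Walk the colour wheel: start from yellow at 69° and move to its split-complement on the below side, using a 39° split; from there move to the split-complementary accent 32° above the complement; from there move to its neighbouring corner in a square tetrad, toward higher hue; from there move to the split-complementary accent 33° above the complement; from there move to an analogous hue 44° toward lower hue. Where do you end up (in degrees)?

split-comp 39° ↓ +141°: 69 + 141 = 210°
split-comp 32° ↑ +212°: 210 + 212 = 422 → 422 − 360 = 62°
square ↑ +90°: 62 + 90 = 152°
split-comp 33° ↑ +213°: 152 + 213 = 365 → 365 − 360 = 5°
analog 44° ↓ −44°: 5 − 44 = -39 → -39 + 360 = 321°

321°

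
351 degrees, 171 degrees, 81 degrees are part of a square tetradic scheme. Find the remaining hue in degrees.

261°

A square tetradic scheme places four hues every 90°.
The full set through 81° is {81°, 171°, 261°, 351°}.
Given {81°, 171°, 351°}, the missing hue is 261°.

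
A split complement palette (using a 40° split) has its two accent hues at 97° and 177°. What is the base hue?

317°

The accents sit 40° either side of the complement, so the complement is their short-arc midpoint on the wheel.
Short-arc midpoint of 97° and 177°: 137°.
Base is 180° from the complement: 137 − 180 = -43 → -43 + 360 = 317°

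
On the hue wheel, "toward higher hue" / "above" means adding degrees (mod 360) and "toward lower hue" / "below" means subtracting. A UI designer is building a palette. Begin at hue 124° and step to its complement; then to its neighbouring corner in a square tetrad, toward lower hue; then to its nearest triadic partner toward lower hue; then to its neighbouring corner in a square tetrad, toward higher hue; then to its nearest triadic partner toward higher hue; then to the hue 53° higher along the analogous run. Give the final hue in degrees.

complement +180°: 124 + 180 = 304°
square ↓ −90°: 304 − 90 = 214°
triadic ↓ −120°: 214 − 120 = 94°
square ↑ +90°: 94 + 90 = 184°
triadic ↑ +120°: 184 + 120 = 304°
analog 53° ↑ +53°: 304 + 53 = 357°

357°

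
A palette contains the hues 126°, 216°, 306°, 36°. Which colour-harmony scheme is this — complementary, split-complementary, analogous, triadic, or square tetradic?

square tetradic

Sort the hues: 36°, 126°, 216°, 306°.
Successive gaps around the wheel: 90°, 90°, 90°, 90°.
Four hues every 90° form a square tetradic scheme.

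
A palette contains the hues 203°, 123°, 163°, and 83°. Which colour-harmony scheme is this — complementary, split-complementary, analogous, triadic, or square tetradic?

Sort the hues: 83°, 123°, 163°, 203°.
Successive gaps around the wheel: 40°, 40°, 40°, 240°.
A run of hues at equal small steps (40°) with one large closing gap is an analogous group.

analogous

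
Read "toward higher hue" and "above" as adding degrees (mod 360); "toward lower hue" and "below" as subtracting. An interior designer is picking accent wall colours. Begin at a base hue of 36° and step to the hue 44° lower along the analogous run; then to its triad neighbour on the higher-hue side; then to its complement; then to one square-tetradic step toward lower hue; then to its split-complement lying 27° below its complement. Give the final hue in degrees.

analog 44° ↓ −44°: 36 − 44 = -8 → -8 + 360 = 352°
triadic ↑ +120°: 352 + 120 = 472 → 472 − 360 = 112°
complement +180°: 112 + 180 = 292°
square ↓ −90°: 292 − 90 = 202°
split-comp 27° ↓ +153°: 202 + 153 = 355°

355°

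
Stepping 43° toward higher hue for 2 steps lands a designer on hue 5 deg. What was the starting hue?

2 steps of 43° (toward higher hue) give a net shift of +86°.
Start = end − shift: 5 − 86 = -81 → -81 + 360 = 279°

279°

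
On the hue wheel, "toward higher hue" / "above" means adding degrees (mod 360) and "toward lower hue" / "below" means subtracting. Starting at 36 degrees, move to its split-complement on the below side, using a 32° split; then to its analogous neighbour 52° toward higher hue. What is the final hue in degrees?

36 + 148 = 184°   (split-comp 32° ↓)
184 + 52 = 236°   (analog 52° ↑)

236°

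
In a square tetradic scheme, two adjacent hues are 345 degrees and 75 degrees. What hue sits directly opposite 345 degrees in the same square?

A square tetradic scheme places four hues 90° apart; opposite corners are 180° apart.
345 + 180 = 525 → 525 − 360 = 165°

165°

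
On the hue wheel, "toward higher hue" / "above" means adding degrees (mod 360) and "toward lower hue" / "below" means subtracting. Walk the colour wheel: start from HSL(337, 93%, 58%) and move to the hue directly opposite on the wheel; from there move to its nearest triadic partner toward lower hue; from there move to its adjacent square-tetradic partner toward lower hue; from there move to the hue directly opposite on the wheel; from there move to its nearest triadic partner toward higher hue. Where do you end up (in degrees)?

complement +180°: 337 + 180 = 517 → 517 − 360 = 157°
triadic ↓ −120°: 157 − 120 = 37°
square ↓ −90°: 37 − 90 = -53 → -53 + 360 = 307°
complement +180°: 307 + 180 = 487 → 487 − 360 = 127°
triadic ↑ +120°: 127 + 120 = 247°

247°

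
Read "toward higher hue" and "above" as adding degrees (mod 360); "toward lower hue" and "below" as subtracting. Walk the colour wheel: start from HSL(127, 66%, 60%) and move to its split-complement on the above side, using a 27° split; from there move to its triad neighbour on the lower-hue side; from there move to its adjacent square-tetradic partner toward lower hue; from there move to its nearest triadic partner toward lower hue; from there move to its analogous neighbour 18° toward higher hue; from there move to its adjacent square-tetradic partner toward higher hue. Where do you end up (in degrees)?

split-comp 27° ↑ +207°: 127 + 207 = 334°
triadic ↓ −120°: 334 − 120 = 214°
square ↓ −90°: 214 − 90 = 124°
triadic ↓ −120°: 124 − 120 = 4°
analog 18° ↑ +18°: 4 + 18 = 22°
square ↑ +90°: 22 + 90 = 112°

112°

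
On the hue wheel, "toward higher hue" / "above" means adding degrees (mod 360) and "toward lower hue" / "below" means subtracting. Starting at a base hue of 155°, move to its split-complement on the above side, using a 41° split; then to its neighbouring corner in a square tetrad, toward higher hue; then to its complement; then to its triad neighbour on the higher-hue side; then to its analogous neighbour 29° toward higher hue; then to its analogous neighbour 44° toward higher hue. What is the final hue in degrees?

155 + 221 = 376 → 376 − 360 = 16°   (split-comp 41° ↑)
16 + 90 = 106°   (square ↑)
106 + 180 = 286°   (complement)
286 + 120 = 406 → 406 − 360 = 46°   (triadic ↑)
46 + 29 = 75°   (analog 29° ↑)
75 + 44 = 119°   (analog 44° ↑)

119°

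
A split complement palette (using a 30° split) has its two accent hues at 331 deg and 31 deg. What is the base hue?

The accents sit 30° either side of the complement, so the complement is their short-arc midpoint on the wheel.
Short-arc midpoint of 331° and 31°: 1°.
Base is 180° from the complement: 1 − 180 = -179 → -179 + 360 = 181°

181°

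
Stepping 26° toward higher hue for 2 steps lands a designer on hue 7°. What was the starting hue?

315°

2 steps of 26° (toward higher hue) give a net shift of +52°.
Start = end − shift: 7 − 52 = -45 → -45 + 360 = 315°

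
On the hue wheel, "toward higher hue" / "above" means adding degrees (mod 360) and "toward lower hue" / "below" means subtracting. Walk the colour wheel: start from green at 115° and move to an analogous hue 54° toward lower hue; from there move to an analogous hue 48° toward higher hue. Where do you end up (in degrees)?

109°

−54° (analog 54° ↓): 115 − 54 = 61°
+48° (analog 48° ↑): 61 + 48 = 109°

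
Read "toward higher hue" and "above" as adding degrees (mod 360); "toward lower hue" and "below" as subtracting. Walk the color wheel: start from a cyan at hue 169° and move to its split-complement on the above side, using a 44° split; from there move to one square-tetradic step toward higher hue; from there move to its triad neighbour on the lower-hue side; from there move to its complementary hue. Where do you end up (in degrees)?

183°

+224° (split-comp 44° ↑): 169 + 224 = 393 → 393 − 360 = 33°
+90° (square ↑): 33 + 90 = 123°
−120° (triadic ↓): 123 − 120 = 3°
+180° (complement): 3 + 180 = 183°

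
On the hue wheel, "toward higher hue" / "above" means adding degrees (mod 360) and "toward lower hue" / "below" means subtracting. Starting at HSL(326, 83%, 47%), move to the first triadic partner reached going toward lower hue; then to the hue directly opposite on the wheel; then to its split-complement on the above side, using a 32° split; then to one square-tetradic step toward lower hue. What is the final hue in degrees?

148°

−120° (triadic ↓): 326 − 120 = 206°
+180° (complement): 206 + 180 = 386 → 386 − 360 = 26°
+212° (split-comp 32° ↑): 26 + 212 = 238°
−90° (square ↓): 238 − 90 = 148°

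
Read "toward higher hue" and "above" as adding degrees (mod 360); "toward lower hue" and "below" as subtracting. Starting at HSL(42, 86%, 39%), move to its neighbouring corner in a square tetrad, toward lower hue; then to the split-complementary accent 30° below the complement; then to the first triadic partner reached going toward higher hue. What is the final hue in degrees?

222°

−90° (square ↓): 42 − 90 = -48 → -48 + 360 = 312°
+150° (split-comp 30° ↓): 312 + 150 = 462 → 462 − 360 = 102°
+120° (triadic ↑): 102 + 120 = 222°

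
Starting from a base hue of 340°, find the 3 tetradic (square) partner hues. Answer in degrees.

70°, 160°, and 250°

340 + 90 = 430 → 430 − 360 = 70°
340 + 180 = 520 → 520 − 360 = 160°
340 + 270 = 610 → 610 − 360 = 250°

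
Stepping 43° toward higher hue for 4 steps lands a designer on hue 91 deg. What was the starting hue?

4 steps of 43° (toward higher hue) give a net shift of +172°.
Start = end − shift: 91 − 172 = -81 → -81 + 360 = 279°

279°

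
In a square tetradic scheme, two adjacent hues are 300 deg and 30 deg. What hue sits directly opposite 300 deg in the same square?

A square tetradic scheme places four hues 90° apart; opposite corners are 180° apart.
300 + 180 = 480 → 480 − 360 = 120°

120°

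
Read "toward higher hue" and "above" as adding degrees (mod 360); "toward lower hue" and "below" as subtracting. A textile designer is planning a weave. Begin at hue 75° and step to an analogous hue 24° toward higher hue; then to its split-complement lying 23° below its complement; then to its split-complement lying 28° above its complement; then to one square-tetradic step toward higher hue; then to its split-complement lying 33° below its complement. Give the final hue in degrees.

341°

+24° (analog 24° ↑): 75 + 24 = 99°
+157° (split-comp 23° ↓): 99 + 157 = 256°
+208° (split-comp 28° ↑): 256 + 208 = 464 → 464 − 360 = 104°
+90° (square ↑): 104 + 90 = 194°
+147° (split-comp 33° ↓): 194 + 147 = 341°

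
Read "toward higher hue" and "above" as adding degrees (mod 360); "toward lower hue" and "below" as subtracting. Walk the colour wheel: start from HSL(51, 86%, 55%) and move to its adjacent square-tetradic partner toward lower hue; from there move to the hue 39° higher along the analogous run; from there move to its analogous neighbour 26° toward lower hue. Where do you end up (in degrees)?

51 − 90 = -39 → -39 + 360 = 321°   (square ↓)
321 + 39 = 360 → 360 − 360 = 0°   (analog 39° ↑)
0 − 26 = -26 → -26 + 360 = 334°   (analog 26° ↓)

334°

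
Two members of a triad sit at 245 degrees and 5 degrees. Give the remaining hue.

A triad spaces three hues 120° apart.
The full set is {5°, 125°, 245°}.

125°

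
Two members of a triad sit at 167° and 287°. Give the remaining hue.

A triad spaces three hues 120° apart.
The full set is {47°, 167°, 287°}.

47°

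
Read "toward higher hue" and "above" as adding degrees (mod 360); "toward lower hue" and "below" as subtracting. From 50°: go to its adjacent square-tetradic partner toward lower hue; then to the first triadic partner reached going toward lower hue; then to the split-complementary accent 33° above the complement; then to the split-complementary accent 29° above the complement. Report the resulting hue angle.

262°

50 − 90 = -40 → -40 + 360 = 320°   (square ↓)
320 − 120 = 200°   (triadic ↓)
200 + 213 = 413 → 413 − 360 = 53°   (split-comp 33° ↑)
53 + 209 = 262°   (split-comp 29° ↑)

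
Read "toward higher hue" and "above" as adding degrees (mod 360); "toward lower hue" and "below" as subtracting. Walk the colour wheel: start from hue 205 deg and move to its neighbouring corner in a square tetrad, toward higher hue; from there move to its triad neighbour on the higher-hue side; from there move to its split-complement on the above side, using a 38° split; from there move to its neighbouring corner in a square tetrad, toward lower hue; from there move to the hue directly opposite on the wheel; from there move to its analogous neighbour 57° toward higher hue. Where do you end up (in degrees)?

60°

+90° (square ↑): 205 + 90 = 295°
+120° (triadic ↑): 295 + 120 = 415 → 415 − 360 = 55°
+218° (split-comp 38° ↑): 55 + 218 = 273°
−90° (square ↓): 273 − 90 = 183°
+180° (complement): 183 + 180 = 363 → 363 − 360 = 3°
+57° (analog 57° ↑): 3 + 57 = 60°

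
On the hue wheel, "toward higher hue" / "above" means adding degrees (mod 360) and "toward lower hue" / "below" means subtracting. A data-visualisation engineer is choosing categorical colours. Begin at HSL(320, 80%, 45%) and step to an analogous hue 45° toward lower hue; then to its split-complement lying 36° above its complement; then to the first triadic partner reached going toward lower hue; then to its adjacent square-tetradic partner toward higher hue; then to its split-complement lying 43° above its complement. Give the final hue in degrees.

−45° (analog 45° ↓): 320 − 45 = 275°
+216° (split-comp 36° ↑): 275 + 216 = 491 → 491 − 360 = 131°
−120° (triadic ↓): 131 − 120 = 11°
+90° (square ↑): 11 + 90 = 101°
+223° (split-comp 43° ↑): 101 + 223 = 324°

324°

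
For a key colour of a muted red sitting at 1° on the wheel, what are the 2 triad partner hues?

121° and 241°

1 + 120 = 121°
1 + 240 = 241°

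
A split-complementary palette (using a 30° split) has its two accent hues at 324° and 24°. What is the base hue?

174°

The accents sit 30° either side of the complement, so the complement is their short-arc midpoint on the wheel.
Short-arc midpoint of 324° and 24°: 354°.
Base is 180° from the complement: 354 − 180 = 174°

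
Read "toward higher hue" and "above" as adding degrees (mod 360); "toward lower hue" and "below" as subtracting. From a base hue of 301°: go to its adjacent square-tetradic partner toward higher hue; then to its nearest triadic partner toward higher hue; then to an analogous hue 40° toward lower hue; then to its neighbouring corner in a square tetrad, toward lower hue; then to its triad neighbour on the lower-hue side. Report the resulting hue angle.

261°

301 + 90 = 391 → 391 − 360 = 31°   (square ↑)
31 + 120 = 151°   (triadic ↑)
151 − 40 = 111°   (analog 40° ↓)
111 − 90 = 21°   (square ↓)
21 − 120 = -99 → -99 + 360 = 261°   (triadic ↓)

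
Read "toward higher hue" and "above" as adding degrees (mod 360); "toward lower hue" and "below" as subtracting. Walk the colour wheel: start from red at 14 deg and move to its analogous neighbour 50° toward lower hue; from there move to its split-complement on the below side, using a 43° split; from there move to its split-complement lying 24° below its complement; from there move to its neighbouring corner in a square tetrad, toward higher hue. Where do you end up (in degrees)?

14 − 50 = -36 → -36 + 360 = 324°   (analog 50° ↓)
324 + 137 = 461 → 461 − 360 = 101°   (split-comp 43° ↓)
101 + 156 = 257°   (split-comp 24° ↓)
257 + 90 = 347°   (square ↑)

347°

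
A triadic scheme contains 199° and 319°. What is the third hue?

79°

A triad spaces three hues 120° apart.
The full set is {79°, 199°, 319°}.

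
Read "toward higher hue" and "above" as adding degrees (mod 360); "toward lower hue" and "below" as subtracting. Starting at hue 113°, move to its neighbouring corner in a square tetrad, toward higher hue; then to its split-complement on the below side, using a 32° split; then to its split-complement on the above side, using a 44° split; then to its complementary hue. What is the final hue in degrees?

35°

113 + 90 = 203°   (square ↑)
203 + 148 = 351°   (split-comp 32° ↓)
351 + 224 = 575 → 575 − 360 = 215°   (split-comp 44° ↑)
215 + 180 = 395 → 395 − 360 = 35°   (complement)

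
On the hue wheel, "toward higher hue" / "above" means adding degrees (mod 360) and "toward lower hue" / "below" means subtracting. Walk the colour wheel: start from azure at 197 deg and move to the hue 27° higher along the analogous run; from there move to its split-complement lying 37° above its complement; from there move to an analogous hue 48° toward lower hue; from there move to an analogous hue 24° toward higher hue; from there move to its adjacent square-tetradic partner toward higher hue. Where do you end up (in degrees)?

147°

analog 27° ↑ +27°: 197 + 27 = 224°
split-comp 37° ↑ +217°: 224 + 217 = 441 → 441 − 360 = 81°
analog 48° ↓ −48°: 81 − 48 = 33°
analog 24° ↑ +24°: 33 + 24 = 57°
square ↑ +90°: 57 + 90 = 147°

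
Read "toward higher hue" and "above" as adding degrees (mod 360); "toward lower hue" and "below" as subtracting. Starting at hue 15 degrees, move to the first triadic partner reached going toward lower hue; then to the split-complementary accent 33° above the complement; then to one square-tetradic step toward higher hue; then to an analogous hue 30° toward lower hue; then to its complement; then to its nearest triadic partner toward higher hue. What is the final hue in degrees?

triadic ↓ −120°: 15 − 120 = -105 → -105 + 360 = 255°
split-comp 33° ↑ +213°: 255 + 213 = 468 → 468 − 360 = 108°
square ↑ +90°: 108 + 90 = 198°
analog 30° ↓ −30°: 198 − 30 = 168°
complement +180°: 168 + 180 = 348°
triadic ↑ +120°: 348 + 120 = 468 → 468 − 360 = 108°

108°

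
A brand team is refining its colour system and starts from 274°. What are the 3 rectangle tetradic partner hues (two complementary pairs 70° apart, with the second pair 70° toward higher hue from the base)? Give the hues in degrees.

274 + 70 = 344°
274 + 180 = 454 → 454 − 360 = 94°
274 + 250 = 524 → 524 − 360 = 164°

344°, 94°, and 164°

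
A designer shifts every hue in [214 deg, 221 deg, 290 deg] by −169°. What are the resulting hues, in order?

45°, 52°, 121°

214 − 169 = 45°
221 − 169 = 52°
290 − 169 = 121°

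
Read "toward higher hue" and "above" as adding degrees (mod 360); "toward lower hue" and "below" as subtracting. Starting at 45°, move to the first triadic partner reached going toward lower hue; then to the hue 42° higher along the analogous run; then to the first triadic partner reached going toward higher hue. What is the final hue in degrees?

−120° (triadic ↓): 45 − 120 = -75 → -75 + 360 = 285°
+42° (analog 42° ↑): 285 + 42 = 327°
+120° (triadic ↑): 327 + 120 = 447 → 447 − 360 = 87°

87°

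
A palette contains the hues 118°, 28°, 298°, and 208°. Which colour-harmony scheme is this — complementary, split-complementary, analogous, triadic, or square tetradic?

Sort the hues: 28°, 118°, 208°, 298°.
Successive gaps around the wheel: 90°, 90°, 90°, 90°.
Four hues every 90° form a square tetradic scheme.

square tetradic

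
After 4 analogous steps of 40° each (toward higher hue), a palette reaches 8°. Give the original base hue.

208°

4 steps of 40° (toward higher hue) give a net shift of +160°.
Start = end − shift: 8 − 160 = -152 → -152 + 360 = 208°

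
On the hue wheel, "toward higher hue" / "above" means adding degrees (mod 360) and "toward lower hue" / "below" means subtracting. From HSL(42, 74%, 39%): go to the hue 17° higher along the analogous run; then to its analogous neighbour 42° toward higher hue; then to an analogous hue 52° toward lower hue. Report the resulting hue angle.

49°

analog 17° ↑ +17°: 42 + 17 = 59°
analog 42° ↑ +42°: 59 + 42 = 101°
analog 52° ↓ −52°: 101 − 52 = 49°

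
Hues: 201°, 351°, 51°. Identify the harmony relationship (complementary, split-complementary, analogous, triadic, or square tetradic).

split-complementary

Sort the hues: 51°, 201°, 351°.
Successive gaps around the wheel: 150°, 150°, 60°.
Two 150° gaps and one 60° gap — a base hue opposite a pair of accents 30° either side of its complement — is the split-complementary pattern.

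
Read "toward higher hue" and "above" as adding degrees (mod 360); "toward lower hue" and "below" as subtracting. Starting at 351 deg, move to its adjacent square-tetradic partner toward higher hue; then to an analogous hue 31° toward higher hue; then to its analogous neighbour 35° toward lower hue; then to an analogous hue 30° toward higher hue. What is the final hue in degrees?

107°

351 + 90 = 441 → 441 − 360 = 81°   (square ↑)
81 + 31 = 112°   (analog 31° ↑)
112 − 35 = 77°   (analog 35° ↓)
77 + 30 = 107°   (analog 30° ↑)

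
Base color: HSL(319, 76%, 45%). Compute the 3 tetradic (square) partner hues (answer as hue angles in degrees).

A square tetradic scheme places four hues every 90°.
319 + 90 = 409 → 409 − 360 = 49°
319 + 180 = 499 → 499 − 360 = 139°
319 + 270 = 589 → 589 − 360 = 229°

49°, 139° and 229°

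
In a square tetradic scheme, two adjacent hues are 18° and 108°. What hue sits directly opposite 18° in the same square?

A square tetradic scheme places four hues 90° apart; opposite corners are 180° apart.
18 + 180 = 198°

198°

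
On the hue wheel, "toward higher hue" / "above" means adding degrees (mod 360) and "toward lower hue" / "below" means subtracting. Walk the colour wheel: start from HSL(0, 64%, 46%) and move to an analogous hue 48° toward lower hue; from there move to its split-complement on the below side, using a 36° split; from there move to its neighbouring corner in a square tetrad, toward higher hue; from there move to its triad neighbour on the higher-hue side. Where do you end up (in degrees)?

0 − 48 = -48 → -48 + 360 = 312°   (analog 48° ↓)
312 + 144 = 456 → 456 − 360 = 96°   (split-comp 36° ↓)
96 + 90 = 186°   (square ↑)
186 + 120 = 306°   (triadic ↑)

306°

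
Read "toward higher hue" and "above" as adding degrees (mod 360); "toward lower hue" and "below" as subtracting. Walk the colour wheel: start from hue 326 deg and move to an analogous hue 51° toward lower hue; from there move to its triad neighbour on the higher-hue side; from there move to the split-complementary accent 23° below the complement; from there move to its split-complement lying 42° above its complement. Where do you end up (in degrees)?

326 − 51 = 275°   (analog 51° ↓)
275 + 120 = 395 → 395 − 360 = 35°   (triadic ↑)
35 + 157 = 192°   (split-comp 23° ↓)
192 + 222 = 414 → 414 − 360 = 54°   (split-comp 42° ↑)

54°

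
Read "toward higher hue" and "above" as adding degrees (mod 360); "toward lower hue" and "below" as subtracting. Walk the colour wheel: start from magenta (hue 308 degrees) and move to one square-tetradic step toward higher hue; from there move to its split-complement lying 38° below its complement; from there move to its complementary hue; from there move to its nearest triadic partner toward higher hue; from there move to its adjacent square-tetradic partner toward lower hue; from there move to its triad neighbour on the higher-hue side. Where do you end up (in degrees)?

150°

308 + 90 = 398 → 398 − 360 = 38°   (square ↑)
38 + 142 = 180°   (split-comp 38° ↓)
180 + 180 = 360 → 360 − 360 = 0°   (complement)
0 + 120 = 120°   (triadic ↑)
120 − 90 = 30°   (square ↓)
30 + 120 = 150°   (triadic ↑)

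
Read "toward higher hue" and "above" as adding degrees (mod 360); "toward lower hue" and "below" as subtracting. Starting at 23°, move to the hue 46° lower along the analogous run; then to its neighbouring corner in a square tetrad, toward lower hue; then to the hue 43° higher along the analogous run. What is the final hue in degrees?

analog 46° ↓ −46°: 23 − 46 = -23 → -23 + 360 = 337°
square ↓ −90°: 337 − 90 = 247°
analog 43° ↑ +43°: 247 + 43 = 290°

290°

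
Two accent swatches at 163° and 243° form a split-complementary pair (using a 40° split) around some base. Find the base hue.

The accents sit 40° either side of the complement, so the complement is their short-arc midpoint on the wheel.
Short-arc midpoint of 163° and 243°: 203°.
Base is 180° from the complement: 203 − 180 = 23°

23°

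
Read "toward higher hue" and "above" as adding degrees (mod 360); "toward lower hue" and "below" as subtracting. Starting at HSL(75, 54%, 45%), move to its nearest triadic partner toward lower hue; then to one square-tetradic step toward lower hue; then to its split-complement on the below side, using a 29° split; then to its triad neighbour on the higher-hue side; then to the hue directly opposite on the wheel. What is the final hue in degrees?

75 − 120 = -45 → -45 + 360 = 315°   (triadic ↓)
315 − 90 = 225°   (square ↓)
225 + 151 = 376 → 376 − 360 = 16°   (split-comp 29° ↓)
16 + 120 = 136°   (triadic ↑)
136 + 180 = 316°   (complement)

316°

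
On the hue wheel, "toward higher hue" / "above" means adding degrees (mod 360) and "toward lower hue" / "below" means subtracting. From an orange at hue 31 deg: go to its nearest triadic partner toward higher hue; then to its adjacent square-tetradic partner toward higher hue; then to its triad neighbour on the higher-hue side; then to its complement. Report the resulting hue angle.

+120° (triadic ↑): 31 + 120 = 151°
+90° (square ↑): 151 + 90 = 241°
+120° (triadic ↑): 241 + 120 = 361 → 361 − 360 = 1°
+180° (complement): 1 + 180 = 181°

181°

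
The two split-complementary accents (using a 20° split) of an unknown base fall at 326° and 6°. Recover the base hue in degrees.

The accents sit 20° either side of the complement, so the complement is their short-arc midpoint on the wheel.
Short-arc midpoint of 326° and 6°: 346°.
Base is 180° from the complement: 346 − 180 = 166°

166°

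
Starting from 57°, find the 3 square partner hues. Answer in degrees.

A square tetradic scheme places four hues every 90°.
57 + 90 = 147°
57 + 180 = 237°
57 + 270 = 327°

147°, 237°, and 327°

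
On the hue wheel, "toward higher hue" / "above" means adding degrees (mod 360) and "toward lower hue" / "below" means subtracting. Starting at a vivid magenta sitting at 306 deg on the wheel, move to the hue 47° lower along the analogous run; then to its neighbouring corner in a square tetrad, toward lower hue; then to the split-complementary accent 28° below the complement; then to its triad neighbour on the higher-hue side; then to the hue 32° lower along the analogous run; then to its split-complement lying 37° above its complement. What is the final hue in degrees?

266°

−47° (analog 47° ↓): 306 − 47 = 259°
−90° (square ↓): 259 − 90 = 169°
+152° (split-comp 28° ↓): 169 + 152 = 321°
+120° (triadic ↑): 321 + 120 = 441 → 441 − 360 = 81°
−32° (analog 32° ↓): 81 − 32 = 49°
+217° (split-comp 37° ↑): 49 + 217 = 266°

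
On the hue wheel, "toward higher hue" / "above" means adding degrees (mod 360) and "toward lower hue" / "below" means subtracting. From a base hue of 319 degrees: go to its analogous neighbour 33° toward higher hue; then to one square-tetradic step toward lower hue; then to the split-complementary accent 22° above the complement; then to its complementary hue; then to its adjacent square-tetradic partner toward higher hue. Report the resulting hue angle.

14°

319 + 33 = 352°   (analog 33° ↑)
352 − 90 = 262°   (square ↓)
262 + 202 = 464 → 464 − 360 = 104°   (split-comp 22° ↑)
104 + 180 = 284°   (complement)
284 + 90 = 374 → 374 − 360 = 14°   (square ↑)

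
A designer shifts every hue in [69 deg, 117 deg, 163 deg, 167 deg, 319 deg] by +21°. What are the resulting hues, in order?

90°, 138°, 184°, 188°, 340°

69 + 21 = 90°
117 + 21 = 138°
163 + 21 = 184°
167 + 21 = 188°
319 + 21 = 340°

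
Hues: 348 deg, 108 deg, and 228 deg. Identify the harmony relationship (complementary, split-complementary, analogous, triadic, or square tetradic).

Sort the hues: 108°, 228°, 348°.
Successive gaps around the wheel: 120°, 120°, 120°.
Three hues equally spaced 120° apart form a triad.

triadic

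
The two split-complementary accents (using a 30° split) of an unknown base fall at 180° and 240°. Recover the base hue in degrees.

The accents sit 30° either side of the complement, so the complement is their short-arc midpoint on the wheel.
Short-arc midpoint of 180° and 240°: 210°.
Base is 180° from the complement: 210 − 180 = 30°

30°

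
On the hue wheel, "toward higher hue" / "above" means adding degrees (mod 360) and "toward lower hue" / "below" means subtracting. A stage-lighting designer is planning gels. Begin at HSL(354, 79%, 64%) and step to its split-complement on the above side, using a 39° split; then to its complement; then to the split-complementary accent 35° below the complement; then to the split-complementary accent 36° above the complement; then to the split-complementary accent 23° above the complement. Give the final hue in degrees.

354 + 219 = 573 → 573 − 360 = 213°   (split-comp 39° ↑)
213 + 180 = 393 → 393 − 360 = 33°   (complement)
33 + 145 = 178°   (split-comp 35° ↓)
178 + 216 = 394 → 394 − 360 = 34°   (split-comp 36° ↑)
34 + 203 = 237°   (split-comp 23° ↑)

237°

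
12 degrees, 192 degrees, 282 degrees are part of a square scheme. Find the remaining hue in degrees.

102°

A square tetradic scheme places four hues every 90°.
The full set through 12° is {12°, 102°, 192°, 282°}.
Given {12°, 192°, 282°}, the missing hue is 102°.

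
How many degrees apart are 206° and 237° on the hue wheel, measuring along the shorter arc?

31°

|206 − 237| = 31.
31 ≤ 180, so the shorter arc is 31°.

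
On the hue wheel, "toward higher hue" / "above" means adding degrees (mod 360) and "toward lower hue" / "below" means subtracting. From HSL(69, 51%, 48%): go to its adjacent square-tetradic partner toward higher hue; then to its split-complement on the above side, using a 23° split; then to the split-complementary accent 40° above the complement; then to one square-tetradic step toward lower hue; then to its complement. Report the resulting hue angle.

312°

+90° (square ↑): 69 + 90 = 159°
+203° (split-comp 23° ↑): 159 + 203 = 362 → 362 − 360 = 2°
+220° (split-comp 40° ↑): 2 + 220 = 222°
−90° (square ↓): 222 − 90 = 132°
+180° (complement): 132 + 180 = 312°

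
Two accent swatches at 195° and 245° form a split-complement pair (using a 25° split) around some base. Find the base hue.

The accents sit 25° either side of the complement, so the complement is their short-arc midpoint on the wheel.
Short-arc midpoint of 195° and 245°: 220°.
Base is 180° from the complement: 220 − 180 = 40°

40°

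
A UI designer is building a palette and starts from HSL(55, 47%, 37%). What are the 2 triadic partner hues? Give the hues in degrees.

55 + 120 = 175°
55 + 240 = 295°

175° and 295°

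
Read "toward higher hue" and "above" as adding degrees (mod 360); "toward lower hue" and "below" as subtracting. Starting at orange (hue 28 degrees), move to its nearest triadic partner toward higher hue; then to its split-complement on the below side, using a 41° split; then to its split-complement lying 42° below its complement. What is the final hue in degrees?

65°

+120° (triadic ↑): 28 + 120 = 148°
+139° (split-comp 41° ↓): 148 + 139 = 287°
+138° (split-comp 42° ↓): 287 + 138 = 425 → 425 − 360 = 65°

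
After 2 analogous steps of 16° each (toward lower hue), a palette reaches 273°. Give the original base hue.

305°

2 steps of 16° (toward lower hue) give a net shift of −32°.
Start = end − shift: 273 + 32 = 305°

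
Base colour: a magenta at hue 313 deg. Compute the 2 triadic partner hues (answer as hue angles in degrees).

73° and 193°

A triad places three hues 120° apart.
313 + 120 = 433 → 433 − 360 = 73°
313 + 240 = 553 → 553 − 360 = 193°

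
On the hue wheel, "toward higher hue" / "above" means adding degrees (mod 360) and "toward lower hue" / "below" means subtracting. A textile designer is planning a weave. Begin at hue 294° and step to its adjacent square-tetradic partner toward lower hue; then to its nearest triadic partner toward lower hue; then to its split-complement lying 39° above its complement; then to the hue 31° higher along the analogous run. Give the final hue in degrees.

334°

−90° (square ↓): 294 − 90 = 204°
−120° (triadic ↓): 204 − 120 = 84°
+219° (split-comp 39° ↑): 84 + 219 = 303°
+31° (analog 31° ↑): 303 + 31 = 334°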